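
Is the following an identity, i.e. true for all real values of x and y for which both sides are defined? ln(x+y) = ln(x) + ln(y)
No, this is NOT an identity.

Claim: ln(x+y) = ln(x) + ln(y).
Test a specific point where both sides are defined: x = 1, y = 3/2.
LHS = ln(x+y) ≈ 0.9163
RHS = ln(x) + ln(y) ≈ 0.4055
Since 0.9163 ≠ 0.4055, the equation fails at this point, so it cannot hold for all real values of x and y for which both sides are defined.
ln(x) + ln(y) = ln(xy), not ln(x+y).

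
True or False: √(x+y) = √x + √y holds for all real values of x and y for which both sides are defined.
False.

Claim: √(x+y) = √x + √y.
Test a specific point where both sides are defined: x = 3/2, y = 2.
LHS = √(x+y) ≈ 1.8708
RHS = √x + √y ≈ 2.6390
Since 1.8708 ≠ 2.6390, the equation fails at this point, so it cannot hold for all real values of x and y for which both sides are defined.
Squaring the right side gives x + 2√(xy) + y, not x + y.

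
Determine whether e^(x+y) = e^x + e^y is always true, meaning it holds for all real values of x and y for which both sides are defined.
Claim: e^(x+y) = e^x + e^y.
Test a specific point where both sides are defined: x = 2, y = 5.
LHS = e^(x+y) ≈ 1096.6332
RHS = e^x + e^y ≈ 155.8022
Since 1096.6332 ≠ 155.8022, the equation fails at this point, so it cannot hold for all real values of x and y for which both sides are defined.
The correct rule is e^(x+y) = e^x · e^y (a product, not a sum).

Conclusion: No, this is NOT an identity.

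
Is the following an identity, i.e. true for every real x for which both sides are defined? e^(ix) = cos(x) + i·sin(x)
Yes, this is an identity.

Claim: e^(ix) = cos(x) + i·sin(x).
Reasoning: Euler's formula. Expand e^(ix) = Σ (ix)^k / k!. Since i² = -1, the even-k terms are Σ (-1)^m x^(2m)/(2m)! = cos(x) and the odd-k terms are i · Σ (-1)^m x^(2m+1)/(2m+1)! = i·sin(x).
So the two sides agree for every real x for which both sides are defined.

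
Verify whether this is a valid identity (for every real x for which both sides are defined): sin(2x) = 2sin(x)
Claim: sin(2x) = 2sin(x).
Test a specific point where both sides are defined: x = -π/6.
LHS = sin(2x) ≈ -0.8660
RHS = 2sin(x) ≈ -1.0000
Since -0.8660 ≠ -1.0000, the equation fails at this point, so it cannot hold for every real x for which both sides are defined.
The correct double-angle formula is sin(2x) = 2sin(x)cos(x).

Conclusion: No, this is NOT an identity.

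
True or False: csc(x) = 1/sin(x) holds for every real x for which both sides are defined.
True.

Claim: csc(x) = 1/sin(x).
Reasoning: csc(x) is by definition the reciprocal of sin(x), wherever sin(x) ≠ 0.
So the two sides agree for every real x for which both sides are defined.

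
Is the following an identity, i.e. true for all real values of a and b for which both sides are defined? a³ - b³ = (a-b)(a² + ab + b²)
Yes, this is an identity.

Claim: a³ - b³ = (a-b)(a² + ab + b²).
Reasoning: Expand the right side: (a-b)(a² + ab + b²) = a³ + a²b + ab² - a²b - ab² - b³ = a³ - b³ (the middle terms cancel in pairs).
So the two sides agree for all real values of a and b for which both sides are defined.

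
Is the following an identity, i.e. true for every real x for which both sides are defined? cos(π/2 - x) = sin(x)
Yes, this is an identity.

Claim: cos(π/2 - x) = sin(x).
Reasoning: Use cos(u - v) = cos(u)cos(v) + sin(u)sin(v) with u = π/2, v = x: cos(π/2)cos(x) + sin(π/2)sin(x) = 0·cos(x) + 1·sin(x) = sin(x).
So the two sides agree for every real x for which both sides are defined.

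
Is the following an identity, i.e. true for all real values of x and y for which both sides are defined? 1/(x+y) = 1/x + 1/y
Claim: 1/(x+y) = 1/x + 1/y.
Test a specific point where both sides are defined: x = 5, y = 4.
LHS = 1/(x+y) ≈ 0.1111
RHS = 1/x + 1/y ≈ 0.4500
Since 0.1111 ≠ 0.4500, the equation fails at this point, so it cannot hold for all real values of x and y for which both sides are defined.
1/x + 1/y = (x+y)/(xy), which is not 1/(x+y).

Conclusion: No, this is NOT an identity.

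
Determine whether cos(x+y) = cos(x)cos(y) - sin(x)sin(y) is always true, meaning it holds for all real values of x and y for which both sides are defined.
Yes, this is an identity.

Claim: cos(x+y) = cos(x)cos(y) - sin(x)sin(y).
Reasoning: By Euler's formula e^(i(x+y)) = e^(ix)·e^(iy) = (cos x + i·sin x)(cos y + i·sin y). The real part of the left side is cos(x+y); the real part of the product is cos(x)cos(y) - sin(x)sin(y) (since i·i = -1).
So the two sides agree for all real values of x and y for which both sides are defined.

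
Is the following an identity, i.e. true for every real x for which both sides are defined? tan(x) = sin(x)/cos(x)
Claim: tan(x) = sin(x)/cos(x).
Reasoning: For an angle x whose terminal point on the unit circle is (cos x, sin x), tan(x) is defined as the ratio (second coordinate)/(first coordinate) = sin(x)/cos(x), wherever cos(x) ≠ 0.
So the two sides agree for every real x for which both sides are defined.

Conclusion: Yes, this is an identity.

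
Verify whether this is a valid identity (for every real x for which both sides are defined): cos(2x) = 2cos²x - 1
Claim: cos(2x) = 2cos²x - 1.
Reasoning: cos(2x) = cos²x - sin²x. Replace sin²x by 1 - cos²x: cos²x - (1 - cos²x) = 2cos²x - 1.
So the two sides agree for every real x for which both sides are defined.

Conclusion: Yes, this is an identity.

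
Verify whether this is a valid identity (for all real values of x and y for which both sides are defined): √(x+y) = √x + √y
No, this is NOT an identity.

Claim: √(x+y) = √x + √y.
Test a specific point where both sides are defined: x = 1, y = 3.
LHS = √(x+y) ≈ 2.0000
RHS = √x + √y ≈ 2.7321
Since 2.0000 ≠ 2.7321, the equation fails at this point, so it cannot hold for all real values of x and y for which both sides are defined.
Squaring the right side gives x + 2√(xy) + y, not x + y.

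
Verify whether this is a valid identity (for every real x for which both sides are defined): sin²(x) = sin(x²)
No, this is NOT an identity.

Claim: sin²(x) = sin(x²).
Test a specific point where both sides are defined: x = -π/2.
LHS = sin²(x) ≈ 1.0000
RHS = sin(x²) ≈ 0.6243
Since 1.0000 ≠ 0.6243, the equation fails at this point, so it cannot hold for every real x for which both sides are defined.
sin²(x) means (sin x)², squaring the output; sin(x²) squares the input. These are different functions.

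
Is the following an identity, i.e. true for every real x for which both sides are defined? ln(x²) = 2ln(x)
Yes, this is an identity.

Claim: ln(x²) = 2ln(x).
Reasoning: The right side requires x > 0. For x > 0, x² = (e^(ln x))² = e^(2ln x), so ln(x²) = 2ln(x). (For x < 0 the right side is undefined, so those values are outside the claim.)
So the two sides agree for every real x for which both sides are defined.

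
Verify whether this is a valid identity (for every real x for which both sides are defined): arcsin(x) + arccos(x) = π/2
Yes, this is an identity.

Claim: arcsin(x) + arccos(x) = π/2.
Reasoning: Both sides are defined for -1 ≤ x ≤ 1. Let θ = arcsin(x), so sin θ = x and θ ∈ [-π/2, π/2]. Then cos(π/2 - θ) = sin θ = x and π/2 - θ ∈ [0, π], which is exactly the range of arccos, so arccos(x) = π/2 - θ. Adding: arcsin(x) + arccos(x) = θ + (π/2 - θ) = π/2.
So the two sides agree for every real x for which both sides are defined.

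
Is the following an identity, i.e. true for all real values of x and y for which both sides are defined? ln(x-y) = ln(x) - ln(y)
No, this is NOT an identity.

Claim: ln(x-y) = ln(x) - ln(y).
Test a specific point where both sides are defined: x = 3, y = 2.
LHS = ln(x-y) ≈ 0.0000
RHS = ln(x) - ln(y) ≈ 0.4055
Since 0.0000 ≠ 0.4055, the equation fails at this point, so it cannot hold for all real values of x and y for which both sides are defined.
ln(x) - ln(y) = ln(x/y), not ln(x-y).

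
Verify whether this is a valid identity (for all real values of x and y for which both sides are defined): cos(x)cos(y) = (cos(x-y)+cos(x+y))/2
Claim: cos(x)cos(y) = (cos(x-y)+cos(x+y))/2.
Reasoning: cos(x-y) = cos(x)cos(y) + sin(x)sin(y) and cos(x+y) = cos(x)cos(y) - sin(x)sin(y). Adding, cos(x-y) + cos(x+y) = 2cos(x)cos(y); divide by 2.
So the two sides agree for all real values of x and y for which both sides are defined.

Conclusion: Yes, this is an identity.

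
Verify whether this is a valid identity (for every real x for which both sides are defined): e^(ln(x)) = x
Yes, this is an identity.

Claim: e^(ln(x)) = x.
Reasoning: For x > 0, ln(x) is by definition the exponent p such that e^p = x. Raising e to that exponent therefore returns x: e^(ln x) = x.
So the two sides agree for every real x for which both sides are defined.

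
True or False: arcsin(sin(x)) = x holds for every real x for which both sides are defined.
Claim: arcsin(sin(x)) = x.
Test a specific point where both sides are defined: x = 2π/3.
LHS = arcsin(sin(x)) ≈ 1.0472
RHS = x ≈ 2.0944
Since 1.0472 ≠ 2.0944, the equation fails at this point, so it cannot hold for every real x for which both sides are defined.
arcsin only returns values in [-π/2, π/2], so arcsin(sin(x)) = x holds only for x in that interval, not for all real x.

Conclusion: False.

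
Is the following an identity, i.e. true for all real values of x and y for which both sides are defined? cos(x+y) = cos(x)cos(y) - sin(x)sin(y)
Claim: cos(x+y) = cos(x)cos(y) - sin(x)sin(y).
Reasoning: By Euler's formula e^(i(x+y)) = e^(ix)·e^(iy) = (cos x + i·sin x)(cos y + i·sin y). The real part of the left side is cos(x+y); the real part of the product is cos(x)cos(y) - sin(x)sin(y) (since i·i = -1).
So the two sides agree for all real values of x and y for which both sides are defined.

Conclusion: Yes, this is an identity.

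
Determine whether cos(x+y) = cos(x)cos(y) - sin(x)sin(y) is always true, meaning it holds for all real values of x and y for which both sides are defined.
Yes, this is an identity.

Claim: cos(x+y) = cos(x)cos(y) - sin(x)sin(y).
Reasoning: By Euler's formula e^(i(x+y)) = e^(ix)·e^(iy) = (cos x + i·sin x)(cos y + i·sin y). The real part of the left side is cos(x+y); the real part of the product is cos(x)cos(y) - sin(x)sin(y) (since i·i = -1).
So the two sides agree for all real values of x and y for which both sides are defined.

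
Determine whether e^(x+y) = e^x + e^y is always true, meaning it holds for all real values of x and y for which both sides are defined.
No, this is NOT an identity.

Claim: e^(x+y) = e^x + e^y.
Test a specific point where both sides are defined: x = 1, y = 1/2.
LHS = e^(x+y) ≈ 4.4817
RHS = e^x + e^y ≈ 4.3670
Since 4.4817 ≠ 4.3670, the equation fails at this point, so it cannot hold for all real values of x and y for which both sides are defined.
The correct rule is e^(x+y) = e^x · e^y (a product, not a sum).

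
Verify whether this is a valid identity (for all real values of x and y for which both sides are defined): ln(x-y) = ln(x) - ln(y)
Claim: ln(x-y) = ln(x) - ln(y).
Test a specific point where both sides are defined: x = 2, y = 1/2.
LHS = ln(x-y) ≈ 0.4055
RHS = ln(x) - ln(y) ≈ 1.3863
Since 0.4055 ≠ 1.3863, the equation fails at this point, so it cannot hold for all real values of x and y for which both sides are defined.
ln(x) - ln(y) = ln(x/y), not ln(x-y).

Conclusion: No, this is NOT an identity.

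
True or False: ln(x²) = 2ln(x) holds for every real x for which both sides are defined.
Claim: ln(x²) = 2ln(x).
Reasoning: The right side requires x > 0. For x > 0, x² = (e^(ln x))² = e^(2ln x), so ln(x²) = 2ln(x). (For x < 0 the right side is undefined, so those values are outside the claim.)
So the two sides agree for every real x for which both sides are defined.

Conclusion: True.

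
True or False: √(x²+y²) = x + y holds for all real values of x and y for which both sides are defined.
Claim: √(x²+y²) = x + y.
Test a specific point where both sides are defined: x = 2, y = -2.
LHS = √(x²+y²) ≈ 2.8284
RHS = x + y ≈ 0.0000
Since 2.8284 ≠ 0.0000, the equation fails at this point, so it cannot hold for all real values of x and y for which both sides are defined.
(x+y)² = x² + 2xy + y², not x² + y², so the square root does not split this way.

Conclusion: False.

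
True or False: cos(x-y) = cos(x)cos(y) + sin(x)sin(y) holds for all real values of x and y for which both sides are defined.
Claim: cos(x-y) = cos(x)cos(y) + sin(x)sin(y).
Reasoning: Replace y by -y in cos(x+y) = cos(x)cos(y) - sin(x)sin(y) and use cos(-y) = cos(y), sin(-y) = -sin(y): cos(x-y) = cos(x)cos(y) + sin(x)sin(y).
So the two sides agree for all real values of x and y for which both sides are defined.

Conclusion: True.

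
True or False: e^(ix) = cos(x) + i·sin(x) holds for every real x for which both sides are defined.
Claim: e^(ix) = cos(x) + i·sin(x).
Reasoning: Euler's formula. Expand e^(ix) = Σ (ix)^k / k!. Since i² = -1, the even-k terms are Σ (-1)^m x^(2m)/(2m)! = cos(x) and the odd-k terms are i · Σ (-1)^m x^(2m+1)/(2m+1)! = i·sin(x).
So the two sides agree for every real x for which both sides are defined.

Conclusion: True.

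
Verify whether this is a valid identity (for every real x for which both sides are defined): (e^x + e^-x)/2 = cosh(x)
Yes, this is an identity.

Claim: (e^x + e^-x)/2 = cosh(x).
Reasoning: This is exactly the definition of the hyperbolic cosine: cosh(x) := (e^x + e^-x)/2.
So the two sides agree for every real x for which both sides are defined.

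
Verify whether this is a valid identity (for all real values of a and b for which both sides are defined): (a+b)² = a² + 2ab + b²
Claim: (a+b)² = a² + 2ab + b².
Reasoning: Expand: (a+b)² = (a+b)(a+b) = a·a + a·b + b·a + b·b = a² + 2ab + b².
So the two sides agree for all real values of a and b for which both sides are defined.

Conclusion: Yes, this is an identity.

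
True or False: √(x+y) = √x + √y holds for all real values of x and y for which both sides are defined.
False.

Claim: √(x+y) = √x + √y.
Test a specific point where both sides are defined: x = 1/2, y = 3.
LHS = √(x+y) ≈ 1.8708
RHS = √x + √y ≈ 2.4392
Since 1.8708 ≠ 2.4392, the equation fails at this point, so it cannot hold for all real values of x and y for which both sides are defined.
Squaring the right side gives x + 2√(xy) + y, not x + y.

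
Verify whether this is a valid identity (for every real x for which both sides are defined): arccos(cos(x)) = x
Claim: arccos(cos(x)) = x.
Test a specific point where both sides are defined: x = -π/2.
LHS = arccos(cos(x)) ≈ 1.5708
RHS = x ≈ -1.5708
Since 1.5708 ≠ -1.5708, the equation fails at this point, so it cannot hold for every real x for which both sides are defined.
arccos only returns values in [0, π], so arccos(cos(x)) = x holds only for x in that interval, not for all real x.

Conclusion: No, this is NOT an identity.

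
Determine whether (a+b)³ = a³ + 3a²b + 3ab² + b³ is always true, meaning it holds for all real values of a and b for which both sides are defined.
Yes, this is an identity.

Claim: (a+b)³ = a³ + 3a²b + 3ab² + b³.
Reasoning: (a+b)³ = (a+b)(a+b)² = (a+b)(a² + 2ab + b²) = a³ + 2a²b + ab² + a²b + 2ab² + b³ = a³ + 3a²b + 3ab² + b³.
So the two sides agree for all real values of a and b for which both sides are defined.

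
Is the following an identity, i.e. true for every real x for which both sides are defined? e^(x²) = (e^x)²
No, this is NOT an identity.

Claim: e^(x²) = (e^x)².
Test a specific point where both sides are defined: x = 1.
LHS = e^(x²) ≈ 2.7183
RHS = (e^x)² ≈ 7.3891
Since 2.7183 ≠ 7.3891, the equation fails at this point, so it cannot hold for every real x for which both sides are defined.
(e^x)² = e^(2x), and 2x ≠ x² in general.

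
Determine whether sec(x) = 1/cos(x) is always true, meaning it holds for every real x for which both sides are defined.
Claim: sec(x) = 1/cos(x).
Reasoning: sec(x) is by definition the reciprocal of cos(x), wherever cos(x) ≠ 0.
So the two sides agree for every real x for which both sides are defined.

Conclusion: Yes, this is an identity.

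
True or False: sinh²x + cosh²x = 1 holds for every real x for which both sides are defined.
False.

Claim: sinh²x + cosh²x = 1.
Test a specific point where both sides are defined: x = -2.
LHS = sinh²x + cosh²x ≈ 27.3082
RHS = 1 ≈ 1.0000
Since 27.3082 ≠ 1.0000, the equation fails at this point, so it cannot hold for every real x for which both sides are defined.
The correct hyperbolic identity is cosh²x - sinh²x = 1 (a difference); the sum sinh²x + cosh²x equals cosh(2x).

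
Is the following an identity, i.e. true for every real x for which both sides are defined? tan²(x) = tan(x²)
No, this is NOT an identity.

Claim: tan²(x) = tan(x²).
Test a specific point where both sides are defined: x = -π/6.
LHS = tan²(x) ≈ 0.3333
RHS = tan(x²) ≈ 0.2812
Since 0.3333 ≠ 0.2812, the equation fails at this point, so it cannot hold for every real x for which both sides are defined.
tan²(x) means (tan x)², squaring the output; tan(x²) squares the input. These are different functions.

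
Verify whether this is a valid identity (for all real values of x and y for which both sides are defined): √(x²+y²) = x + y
No, this is NOT an identity.

Claim: √(x²+y²) = x + y.
Test a specific point where both sides are defined: x = -1, y = -1.
LHS = √(x²+y²) ≈ 1.4142
RHS = x + y ≈ -2.0000
Since 1.4142 ≠ -2.0000, the equation fails at this point, so it cannot hold for all real values of x and y for which both sides are defined.
(x+y)² = x² + 2xy + y², not x² + y², so the square root does not split this way.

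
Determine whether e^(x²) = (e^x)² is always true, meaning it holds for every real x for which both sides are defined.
No, this is NOT an identity.

Claim: e^(x²) = (e^x)².
Test a specific point where both sides are defined: x = -3.
LHS = e^(x²) ≈ 8103.0839
RHS = (e^x)² ≈ 0.0025
Since 8103.0839 ≠ 0.0025, the equation fails at this point, so it cannot hold for every real x for which both sides are defined.
(e^x)² = e^(2x), and 2x ≠ x² in general.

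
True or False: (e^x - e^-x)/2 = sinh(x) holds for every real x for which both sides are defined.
True.

Claim: (e^x - e^-x)/2 = sinh(x).
Reasoning: This is exactly the definition of the hyperbolic sine: sinh(x) := (e^x - e^-x)/2.
So the two sides agree for every real x for which both sides are defined.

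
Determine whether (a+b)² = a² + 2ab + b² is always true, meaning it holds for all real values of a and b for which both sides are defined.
Claim: (a+b)² = a² + 2ab + b².
Reasoning: Expand: (a+b)² = (a+b)(a+b) = a·a + a·b + b·a + b·b = a² + 2ab + b².
So the two sides agree for all real values of a and b for which both sides are defined.

Conclusion: Yes, this is an identity.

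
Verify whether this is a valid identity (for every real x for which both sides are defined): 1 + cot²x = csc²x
Yes, this is an identity.

Claim: 1 + cot²x = csc²x.
Reasoning: Start from sin²x + cos²x = 1 and divide every term by sin²x (allowed wherever cot x and csc x are defined): 1 + cot²x = 1/sin²x = csc²x.
So the two sides agree for every real x for which both sides are defined.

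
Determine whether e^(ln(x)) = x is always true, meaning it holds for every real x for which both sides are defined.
Claim: e^(ln(x)) = x.
Reasoning: For x > 0, ln(x) is by definition the exponent p such that e^p = x. Raising e to that exponent therefore returns x: e^(ln x) = x.
So the two sides agree for every real x for which both sides are defined.

Conclusion: Yes, this is an identity.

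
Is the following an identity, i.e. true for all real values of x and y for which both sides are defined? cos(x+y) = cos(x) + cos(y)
Claim: cos(x+y) = cos(x) + cos(y).
Test a specific point where both sides are defined: x = π/3, y = π/6.
LHS = cos(x+y) ≈ 0.0000
RHS = cos(x) + cos(y) ≈ 1.3660
Since 0.0000 ≠ 1.3660, the equation fails at this point, so it cannot hold for all real values of x and y for which both sides are defined.
The correct expansion is cos(x+y) = cos(x)cos(y) - sin(x)sin(y); cosine is not additive.

Conclusion: No, this is NOT an identity.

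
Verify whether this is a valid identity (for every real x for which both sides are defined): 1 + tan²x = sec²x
Yes, this is an identity.

Claim: 1 + tan²x = sec²x.
Reasoning: Start from sin²x + cos²x = 1 and divide every term by cos²x (allowed wherever tan x and sec x are defined): tan²x + 1 = 1/cos²x = sec²x.
So the two sides agree for every real x for which both sides are defined.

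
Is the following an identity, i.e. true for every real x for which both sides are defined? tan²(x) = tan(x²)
No, this is NOT an identity.

Claim: tan²(x) = tan(x²).
Test a specific point where both sides are defined: x = -π/3.
LHS = tan²(x) ≈ 3.0000
RHS = tan(x²) ≈ 1.9485
Since 3.0000 ≠ 1.9485, the equation fails at this point, so it cannot hold for every real x for which both sides are defined.
tan²(x) means (tan x)², squaring the output; tan(x²) squares the input. These are different functions.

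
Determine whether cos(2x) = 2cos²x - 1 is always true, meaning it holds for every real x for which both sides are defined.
Yes, this is an identity.

Claim: cos(2x) = 2cos²x - 1.
Reasoning: cos(2x) = cos²x - sin²x. Replace sin²x by 1 - cos²x: cos²x - (1 - cos²x) = 2cos²x - 1.
So the two sides agree for every real x for which both sides are defined.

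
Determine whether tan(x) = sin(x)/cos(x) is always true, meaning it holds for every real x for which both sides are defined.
Yes, this is an identity.

Claim: tan(x) = sin(x)/cos(x).
Reasoning: For an angle x whose terminal point on the unit circle is (cos x, sin x), tan(x) is defined as the ratio (second coordinate)/(first coordinate) = sin(x)/cos(x), wherever cos(x) ≠ 0.
So the two sides agree for every real x for which both sides are defined.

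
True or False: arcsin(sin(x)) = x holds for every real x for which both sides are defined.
Claim: arcsin(sin(x)) = x.
Test a specific point where both sides are defined: x = 2π/3.
LHS = arcsin(sin(x)) ≈ 1.0472
RHS = x ≈ 2.0944
Since 1.0472 ≠ 2.0944, the equation fails at this point, so it cannot hold for every real x for which both sides are defined.
arcsin only returns values in [-π/2, π/2], so arcsin(sin(x)) = x holds only for x in that interval, not for all real x.

Conclusion: False.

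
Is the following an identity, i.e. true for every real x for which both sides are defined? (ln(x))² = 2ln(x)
Claim: (ln(x))² = 2ln(x).
Test a specific point where both sides are defined: x = 2.
LHS = (ln(x))² ≈ 0.4805
RHS = 2ln(x) ≈ 1.3863
Since 0.4805 ≠ 1.3863, the equation fails at this point, so it cannot hold for every real x for which both sides are defined.
2ln(x) equals ln(x²), which is not the same as (ln x)².

Conclusion: No, this is NOT an identity.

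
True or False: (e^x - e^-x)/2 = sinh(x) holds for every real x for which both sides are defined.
Claim: (e^x - e^-x)/2 = sinh(x).
Reasoning: This is exactly the definition of the hyperbolic sine: sinh(x) := (e^x - e^-x)/2.
So the two sides agree for every real x for which both sides are defined.

Conclusion: True.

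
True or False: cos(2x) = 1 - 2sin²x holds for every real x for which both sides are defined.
Claim: cos(2x) = 1 - 2sin²x.
Reasoning: cos(2x) = cos²x - sin²x. Replace cos²x by 1 - sin²x: (1 - sin²x) - sin²x = 1 - 2sin²x.
So the two sides agree for every real x for which both sides are defined.

Conclusion: True.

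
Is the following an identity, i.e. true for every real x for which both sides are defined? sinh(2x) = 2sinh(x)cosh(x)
Claim: sinh(2x) = 2sinh(x)cosh(x).
Reasoning: 2sinh(x)cosh(x) = 2 · (e^x - e^-x)/2 · (e^x + e^-x)/2 = (e^(2x) - e^(-2x))/2 = sinh(2x).
So the two sides agree for every real x for which both sides are defined.

Conclusion: Yes, this is an identity.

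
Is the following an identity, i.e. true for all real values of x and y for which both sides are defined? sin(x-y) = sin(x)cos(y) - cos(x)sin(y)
Claim: sin(x-y) = sin(x)cos(y) - cos(x)sin(y).
Reasoning: Replace y by -y in sin(x+y) = sin(x)cos(y) + cos(x)sin(y) and use cos(-y) = cos(y), sin(-y) = -sin(y): sin(x-y) = sin(x)cos(y) - cos(x)sin(y).
So the two sides agree for all real values of x and y for which both sides are defined.

Conclusion: Yes, this is an identity.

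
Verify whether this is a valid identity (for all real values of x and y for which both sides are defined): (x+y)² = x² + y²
Claim: (x+y)² = x² + y².
Test a specific point where both sides are defined: x = 2, y = 3/2.
LHS = (x+y)² ≈ 12.2500
RHS = x² + y² ≈ 6.2500
Since 12.2500 ≠ 6.2500, the equation fails at this point, so it cannot hold for all real values of x and y for which both sides are defined.
The correct expansion is (x+y)² = x² + 2xy + y²; the cross term 2xy is missing.

Conclusion: No, this is NOT an identity.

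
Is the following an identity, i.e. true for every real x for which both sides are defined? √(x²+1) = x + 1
No, this is NOT an identity.

Claim: √(x²+1) = x + 1.
Test a specific point where both sides are defined: x = -3.
LHS = √(x²+1) ≈ 3.1623
RHS = x + 1 ≈ -2.0000
Since 3.1623 ≠ -2.0000, the equation fails at this point, so it cannot hold for every real x for which both sides are defined.
(x+1)² = x² + 2x + 1 ≠ x² + 1 unless x = 0.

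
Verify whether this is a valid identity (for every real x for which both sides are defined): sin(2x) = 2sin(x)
No, this is NOT an identity.

Claim: sin(2x) = 2sin(x).
Test a specific point where both sides are defined: x = π/6.
LHS = sin(2x) ≈ 0.8660
RHS = 2sin(x) ≈ 1.0000
Since 0.8660 ≠ 1.0000, the equation fails at this point, so it cannot hold for every real x for which both sides are defined.
The correct double-angle formula is sin(2x) = 2sin(x)cos(x).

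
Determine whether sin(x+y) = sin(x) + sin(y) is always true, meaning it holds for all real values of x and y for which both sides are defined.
Claim: sin(x+y) = sin(x) + sin(y).
Test a specific point where both sides are defined: x = π/6, y = 2π/3.
LHS = sin(x+y) ≈ 0.5000
RHS = sin(x) + sin(y) ≈ 1.3660
Since 0.5000 ≠ 1.3660, the equation fails at this point, so it cannot hold for all real values of x and y for which both sides are defined.
The correct expansion is sin(x+y) = sin(x)cos(y) + cos(x)sin(y); sine is not additive.

Conclusion: No, this is NOT an identity.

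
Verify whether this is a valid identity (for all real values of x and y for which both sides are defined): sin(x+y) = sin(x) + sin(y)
No, this is NOT an identity.

Claim: sin(x+y) = sin(x) + sin(y).
Test a specific point where both sides are defined: x = -π/4, y = 3π/4.
LHS = sin(x+y) ≈ 1.0000
RHS = sin(x) + sin(y) ≈ 0.0000
Since 1.0000 ≠ 0.0000, the equation fails at this point, so it cannot hold for all real values of x and y for which both sides are defined.
The correct expansion is sin(x+y) = sin(x)cos(y) + cos(x)sin(y); sine is not additive.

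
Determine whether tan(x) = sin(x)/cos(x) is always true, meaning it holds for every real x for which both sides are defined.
Claim: tan(x) = sin(x)/cos(x).
Reasoning: For an angle x whose terminal point on the unit circle is (cos x, sin x), tan(x) is defined as the ratio (second coordinate)/(first coordinate) = sin(x)/cos(x), wherever cos(x) ≠ 0.
So the two sides agree for every real x for which both sides are defined.

Conclusion: Yes, this is an identity.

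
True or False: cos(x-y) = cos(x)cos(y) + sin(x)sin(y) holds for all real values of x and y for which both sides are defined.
True.

Claim: cos(x-y) = cos(x)cos(y) + sin(x)sin(y).
Reasoning: Replace y by -y in cos(x+y) = cos(x)cos(y) - sin(x)sin(y) and use cos(-y) = cos(y), sin(-y) = -sin(y): cos(x-y) = cos(x)cos(y) + sin(x)sin(y).
So the two sides agree for all real values of x and y for which both sides are defined.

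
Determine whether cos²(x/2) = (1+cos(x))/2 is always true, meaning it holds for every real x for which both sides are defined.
Claim: cos²(x/2) = (1+cos(x))/2.
Reasoning: Use cos(2θ) = 2cos²θ - 1 with θ = x/2: cos(x) = 2cos²(x/2) - 1. Solving for cos²(x/2) gives (1 + cos(x))/2.
So the two sides agree for every real x for which both sides are defined.

Conclusion: Yes, this is an identity.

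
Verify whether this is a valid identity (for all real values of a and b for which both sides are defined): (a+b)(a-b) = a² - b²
Yes, this is an identity.

Claim: (a+b)(a-b) = a² - b².
Reasoning: Expand: (a+b)(a-b) = a² - ab + ba - b² = a² - b² (the cross terms cancel).
So the two sides agree for all real values of a and b for which both sides are defined.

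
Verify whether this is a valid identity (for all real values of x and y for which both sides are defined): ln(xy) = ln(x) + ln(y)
Yes, this is an identity.

Claim: ln(xy) = ln(x) + ln(y).
Reasoning: Both sides are simultaneously defined only when x, y > 0. Write x = e^p, y = e^q (p = ln x, q = ln y). Then xy = e^p · e^q = e^(p+q), so ln(xy) = p + q = ln(x) + ln(y).
So the two sides agree for all real values of x and y for which both sides are defined.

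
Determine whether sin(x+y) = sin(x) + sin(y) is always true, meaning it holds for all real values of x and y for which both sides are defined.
No, this is NOT an identity.

Claim: sin(x+y) = sin(x) + sin(y).
Test a specific point where both sides are defined: x = 2π/3, y = -π/4.
LHS = sin(x+y) ≈ 0.9659
RHS = sin(x) + sin(y) ≈ 0.1589
Since 0.9659 ≠ 0.1589, the equation fails at this point, so it cannot hold for all real values of x and y for which both sides are defined.
The correct expansion is sin(x+y) = sin(x)cos(y) + cos(x)sin(y); sine is not additive.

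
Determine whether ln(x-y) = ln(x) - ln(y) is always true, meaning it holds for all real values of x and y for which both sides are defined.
Claim: ln(x-y) = ln(x) - ln(y).
Test a specific point where both sides are defined: x = 2, y = 1/2.
LHS = ln(x-y) ≈ 0.4055
RHS = ln(x) - ln(y) ≈ 1.3863
Since 0.4055 ≠ 1.3863, the equation fails at this point, so it cannot hold for all real values of x and y for which both sides are defined.
ln(x) - ln(y) = ln(x/y), not ln(x-y).

Conclusion: No, this is NOT an identity.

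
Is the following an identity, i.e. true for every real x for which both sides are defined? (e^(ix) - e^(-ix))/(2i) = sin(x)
Yes, this is an identity.

Claim: (e^(ix) - e^(-ix))/(2i) = sin(x).
Reasoning: By Euler's formula e^(ix) = cos(x) + i·sin(x) and e^(-ix) = cos(x) - i·sin(x). Subtracting cancels the cosine terms: e^(ix) - e^(-ix) = 2i·sin(x); divide by 2i.
So the two sides agree for every real x for which both sides are defined.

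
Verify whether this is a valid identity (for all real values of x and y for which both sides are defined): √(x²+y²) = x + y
No, this is NOT an identity.

Claim: √(x²+y²) = x + y.
Test a specific point where both sides are defined: x = 2, y = 3/2.
LHS = √(x²+y²) ≈ 2.5000
RHS = x + y ≈ 3.5000
Since 2.5000 ≠ 3.5000, the equation fails at this point, so it cannot hold for all real values of x and y for which both sides are defined.
(x+y)² = x² + 2xy + y², not x² + y², so the square root does not split this way.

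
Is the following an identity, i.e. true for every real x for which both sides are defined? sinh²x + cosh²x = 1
No, this is NOT an identity.

Claim: sinh²x + cosh²x = 1.
Test a specific point where both sides are defined: x = 3/2.
LHS = sinh²x + cosh²x ≈ 10.0677
RHS = 1 ≈ 1.0000
Since 10.0677 ≠ 1.0000, the equation fails at this point, so it cannot hold for every real x for which both sides are defined.
The correct hyperbolic identity is cosh²x - sinh²x = 1 (a difference); the sum sinh²x + cosh²x equals cosh(2x).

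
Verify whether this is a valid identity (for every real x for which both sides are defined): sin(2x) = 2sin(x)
Claim: sin(2x) = 2sin(x).
Test a specific point where both sides are defined: x = -π/2.
LHS = sin(2x) ≈ 0.0000
RHS = 2sin(x) ≈ -2.0000
Since 0.0000 ≠ -2.0000, the equation fails at this point, so it cannot hold for every real x for which both sides are defined.
The correct double-angle formula is sin(2x) = 2sin(x)cos(x).

Conclusion: No, this is NOT an identity.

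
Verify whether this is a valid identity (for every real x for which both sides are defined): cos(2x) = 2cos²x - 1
Claim: cos(2x) = 2cos²x - 1.
Reasoning: cos(2x) = cos²x - sin²x. Replace sin²x by 1 - cos²x: cos²x - (1 - cos²x) = 2cos²x - 1.
So the two sides agree for every real x for which both sides are defined.

Conclusion: Yes, this is an identity.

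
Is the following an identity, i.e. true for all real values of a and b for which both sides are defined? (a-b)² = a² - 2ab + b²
Claim: (a-b)² = a² - 2ab + b².
Reasoning: Expand: (a-b)² = (a-b)(a-b) = a·a - a·b - b·a + b·b = a² - 2ab + b².
So the two sides agree for all real values of a and b for which both sides are defined.

Conclusion: Yes, this is an identity.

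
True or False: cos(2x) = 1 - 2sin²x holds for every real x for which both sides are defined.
Claim: cos(2x) = 1 - 2sin²x.
Reasoning: cos(2x) = cos²x - sin²x. Replace cos²x by 1 - sin²x: (1 - sin²x) - sin²x = 1 - 2sin²x.
So the two sides agree for every real x for which both sides are defined.

Conclusion: True.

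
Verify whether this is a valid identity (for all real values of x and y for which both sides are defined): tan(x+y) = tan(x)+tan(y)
Claim: tan(x+y) = tan(x)+tan(y).
Test a specific point where both sides are defined: x = 3π/4, y = π/3.
LHS = tan(x+y) ≈ 0.2679
RHS = tan(x)+tan(y) ≈ 0.7321
Since 0.2679 ≠ 0.7321, the equation fails at this point, so it cannot hold for all real values of x and y for which both sides are defined.
The correct formula is tan(x+y) = (tan(x) + tan(y))/(1 - tan(x)tan(y)).

Conclusion: No, this is NOT an identity.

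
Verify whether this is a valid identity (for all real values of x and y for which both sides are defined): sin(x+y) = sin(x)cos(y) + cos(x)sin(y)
Yes, this is an identity.

Claim: sin(x+y) = sin(x)cos(y) + cos(x)sin(y).
Reasoning: By Euler's formula e^(i(x+y)) = e^(ix)·e^(iy) = (cos x + i·sin x)(cos y + i·sin y). The imaginary part of the left side is sin(x+y); the imaginary part of the product is sin(x)cos(y) + cos(x)sin(y).
So the two sides agree for all real values of x and y for which both sides are defined.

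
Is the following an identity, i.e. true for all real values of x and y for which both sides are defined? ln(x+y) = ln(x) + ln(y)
No, this is NOT an identity.

Claim: ln(x+y) = ln(x) + ln(y).
Test a specific point where both sides are defined: x = 2, y = 1.
LHS = ln(x+y) ≈ 1.0986
RHS = ln(x) + ln(y) ≈ 0.6931
Since 1.0986 ≠ 0.6931, the equation fails at this point, so it cannot hold for all real values of x and y for which both sides are defined.
ln(x) + ln(y) = ln(xy), not ln(x+y).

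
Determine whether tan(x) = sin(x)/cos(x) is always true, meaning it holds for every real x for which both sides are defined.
Claim: tan(x) = sin(x)/cos(x).
Reasoning: For an angle x whose terminal point on the unit circle is (cos x, sin x), tan(x) is defined as the ratio (second coordinate)/(first coordinate) = sin(x)/cos(x), wherever cos(x) ≠ 0.
So the two sides agree for every real x for which both sides are defined.

Conclusion: Yes, this is an identity.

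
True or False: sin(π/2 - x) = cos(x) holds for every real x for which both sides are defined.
Claim: sin(π/2 - x) = cos(x).
Reasoning: Use sin(u - v) = sin(u)cos(v) - cos(u)sin(v) with u = π/2, v = x: sin(π/2)cos(x) - cos(π/2)sin(x) = 1·cos(x) - 0·sin(x) = cos(x).
So the two sides agree for every real x for which both sides are defined.

Conclusion: True.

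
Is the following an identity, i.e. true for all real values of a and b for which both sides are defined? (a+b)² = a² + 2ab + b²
Claim: (a+b)² = a² + 2ab + b².
Reasoning: Expand: (a+b)² = (a+b)(a+b) = a·a + a·b + b·a + b·b = a² + 2ab + b².
So the two sides agree for all real values of a and b for which both sides are defined.

Conclusion: Yes, this is an identity.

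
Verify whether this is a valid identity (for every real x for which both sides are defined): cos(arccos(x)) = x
Claim: cos(arccos(x)) = x.
Reasoning: For -1 ≤ x ≤ 1 (where arccos is defined), arccos(x) is by definition an angle whose cosine equals x. Taking the cosine of that angle returns x. (Note the other order, arccos(cos x) = x, is NOT an identity.)
So the two sides agree for every real x for which both sides are defined.

Conclusion: Yes, this is an identity.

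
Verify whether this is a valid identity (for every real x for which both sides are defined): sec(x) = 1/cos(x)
Claim: sec(x) = 1/cos(x).
Reasoning: sec(x) is by definition the reciprocal of cos(x), wherever cos(x) ≠ 0.
So the two sides agree for every real x for which both sides are defined.

Conclusion: Yes, this is an identity.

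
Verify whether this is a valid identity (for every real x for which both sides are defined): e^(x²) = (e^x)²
No, this is NOT an identity.

Claim: e^(x²) = (e^x)².
Test a specific point where both sides are defined: x = 3.
LHS = e^(x²) ≈ 8103.0839
RHS = (e^x)² ≈ 403.4288
Since 8103.0839 ≠ 403.4288, the equation fails at this point, so it cannot hold for every real x for which both sides are defined.
(e^x)² = e^(2x), and 2x ≠ x² in general.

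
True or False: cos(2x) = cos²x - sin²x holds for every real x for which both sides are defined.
Claim: cos(2x) = cos²x - sin²x.
Reasoning: Put y = x in the addition formula cos(x+y) = cos(x)cos(y) - sin(x)sin(y): cos(2x) = cos²x - sin²x.
So the two sides agree for every real x for which both sides are defined.

Conclusion: True.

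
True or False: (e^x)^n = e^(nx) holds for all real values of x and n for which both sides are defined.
True.

Claim: (e^x)^n = e^(nx).
Reasoning: e^x is a positive real number, and for a positive base B and real exponent n, B^n = e^(n·ln B). With B = e^x, ln B = x, so (e^x)^n = e^(n·x).
So the two sides agree for all real values of x and n for which both sides are defined.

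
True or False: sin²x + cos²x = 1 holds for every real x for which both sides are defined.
True.

Claim: sin²x + cos²x = 1.
Reasoning: The point (cos x, sin x) lies on the unit circle X² + Y² = 1, so cos²x + sin²x = 1 for every real x.
So the two sides agree for every real x for which both sides are defined.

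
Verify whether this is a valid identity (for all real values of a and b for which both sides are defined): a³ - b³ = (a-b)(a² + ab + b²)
Yes, this is an identity.

Claim: a³ - b³ = (a-b)(a² + ab + b²).
Reasoning: Expand the right side: (a-b)(a² + ab + b²) = a³ + a²b + ab² - a²b - ab² - b³ = a³ - b³ (the middle terms cancel in pairs).
So the two sides agree for all real values of a and b for which both sides are defined.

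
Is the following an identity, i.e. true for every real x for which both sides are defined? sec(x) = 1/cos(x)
Yes, this is an identity.

Claim: sec(x) = 1/cos(x).
Reasoning: sec(x) is by definition the reciprocal of cos(x), wherever cos(x) ≠ 0.
So the two sides agree for every real x for which both sides are defined.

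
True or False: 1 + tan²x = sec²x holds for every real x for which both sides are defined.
True.

Claim: 1 + tan²x = sec²x.
Reasoning: Start from sin²x + cos²x = 1 and divide every term by cos²x (allowed wherever tan x and sec x are defined): tan²x + 1 = 1/cos²x = sec²x.
So the two sides agree for every real x for which both sides are defined.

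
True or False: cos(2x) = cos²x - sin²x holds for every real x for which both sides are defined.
Claim: cos(2x) = cos²x - sin²x.
Reasoning: Put y = x in the addition formula cos(x+y) = cos(x)cos(y) - sin(x)sin(y): cos(2x) = cos²x - sin²x.
So the two sides agree for every real x for which both sides are defined.

Conclusion: True.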